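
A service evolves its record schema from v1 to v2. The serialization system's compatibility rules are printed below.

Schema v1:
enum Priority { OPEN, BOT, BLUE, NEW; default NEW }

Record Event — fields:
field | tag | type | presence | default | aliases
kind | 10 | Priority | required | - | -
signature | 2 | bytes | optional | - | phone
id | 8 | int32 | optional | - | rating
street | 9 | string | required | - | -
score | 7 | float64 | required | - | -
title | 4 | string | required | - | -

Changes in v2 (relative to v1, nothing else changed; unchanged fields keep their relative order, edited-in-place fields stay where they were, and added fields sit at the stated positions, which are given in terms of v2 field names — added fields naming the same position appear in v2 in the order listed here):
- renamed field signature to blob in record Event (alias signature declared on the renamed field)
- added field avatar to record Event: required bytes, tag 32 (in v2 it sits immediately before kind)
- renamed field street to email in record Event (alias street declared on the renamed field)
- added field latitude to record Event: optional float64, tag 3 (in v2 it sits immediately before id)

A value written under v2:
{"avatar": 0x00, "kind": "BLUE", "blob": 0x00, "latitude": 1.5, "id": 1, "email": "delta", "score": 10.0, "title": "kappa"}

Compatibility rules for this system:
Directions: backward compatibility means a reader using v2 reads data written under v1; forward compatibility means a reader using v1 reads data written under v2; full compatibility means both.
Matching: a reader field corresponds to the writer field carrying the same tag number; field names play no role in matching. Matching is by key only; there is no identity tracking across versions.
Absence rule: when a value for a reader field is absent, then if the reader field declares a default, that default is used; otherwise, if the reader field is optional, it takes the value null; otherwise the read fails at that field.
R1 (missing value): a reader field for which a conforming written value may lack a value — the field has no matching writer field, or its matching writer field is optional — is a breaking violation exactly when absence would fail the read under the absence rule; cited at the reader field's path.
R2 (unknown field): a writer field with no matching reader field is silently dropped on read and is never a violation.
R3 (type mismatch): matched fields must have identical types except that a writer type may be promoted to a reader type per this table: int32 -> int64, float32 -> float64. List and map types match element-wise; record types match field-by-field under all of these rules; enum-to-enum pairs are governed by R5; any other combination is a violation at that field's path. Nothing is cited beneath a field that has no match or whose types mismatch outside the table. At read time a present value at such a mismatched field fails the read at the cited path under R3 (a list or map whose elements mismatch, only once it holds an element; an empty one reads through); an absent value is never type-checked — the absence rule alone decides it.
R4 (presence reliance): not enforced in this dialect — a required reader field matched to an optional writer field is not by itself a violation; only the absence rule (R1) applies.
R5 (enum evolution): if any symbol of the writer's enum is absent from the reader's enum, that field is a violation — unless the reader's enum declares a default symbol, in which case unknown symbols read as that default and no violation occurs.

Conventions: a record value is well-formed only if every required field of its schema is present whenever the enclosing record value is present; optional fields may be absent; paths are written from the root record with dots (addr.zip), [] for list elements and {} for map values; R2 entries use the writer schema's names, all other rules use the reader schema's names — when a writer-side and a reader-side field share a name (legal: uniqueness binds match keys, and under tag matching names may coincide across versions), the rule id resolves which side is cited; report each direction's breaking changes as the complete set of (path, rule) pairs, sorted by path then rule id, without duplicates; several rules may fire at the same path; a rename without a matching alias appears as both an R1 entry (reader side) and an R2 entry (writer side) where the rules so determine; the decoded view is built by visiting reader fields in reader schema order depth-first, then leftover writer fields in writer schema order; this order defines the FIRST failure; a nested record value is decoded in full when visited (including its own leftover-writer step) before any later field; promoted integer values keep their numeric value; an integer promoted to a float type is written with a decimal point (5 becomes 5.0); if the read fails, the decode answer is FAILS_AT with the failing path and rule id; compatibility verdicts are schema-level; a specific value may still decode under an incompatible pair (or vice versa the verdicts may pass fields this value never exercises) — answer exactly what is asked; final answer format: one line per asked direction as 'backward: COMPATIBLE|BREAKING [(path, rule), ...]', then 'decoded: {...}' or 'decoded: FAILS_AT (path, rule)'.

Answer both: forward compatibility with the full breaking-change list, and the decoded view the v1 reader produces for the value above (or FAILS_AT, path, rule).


forward: COMPATIBLE []; decoded: {"kind": "BLUE", "signature": 0x00, "id": 1, "street": "delta", "score": 10.0, "title": "kappa"}

arrows below run writer -> reader for Event
forward analysis of Event with v1 as reader and v2 as writer:
  Priority -> Priority, writer required: kind aligns to kind
  bytes -> bytes, writer optional: signature aligns to blob
  int32 -> int32, writer optional: id aligns to id
  string -> string, writer required: street aligns to email
  float64 -> float64, writer required: score aligns to score
  string -> string, writer required: title aligns to title
  leftover writer field: avatar
  leftover writer field: latitude
  nothing fires on Event: forward is COMPATIBLE
decode (reader v1):
  kind := "BLUE"
  signature := 0x00 (from writer blob)
  id := 1
  street := "delta" (from writer email)
  score := 10.0
  title := "kappa"
  writer avatar: unknown -> dropped
  writer latitude: unknown -> dropped
  => decoded: {"kind": "BLUE", "signature": 0x00, "id": 1, "street": "delta", "score": 10.0, "title": "kappa"}
checking off the Event differences that do not matter here:
  renamed field signature to blob in record Event (alias signature declared on the renamed field) -> triggers nothing under Event's printed rules — same verdict
  added field latitude to record Event: optional float64, tag 3 (in v2 it sits immediately before id) -> triggers nothing under Event's printed rules — same verdict
  renamed field street to email in record Event (alias street declared on the renamed field) -> triggers nothing under Event's printed rules — same verdict
  added field avatar to record Event: required bytes, tag 32 (in v2 it sits immediately before kind) -> matters only for Event's backward compatibility — outside the asked direction


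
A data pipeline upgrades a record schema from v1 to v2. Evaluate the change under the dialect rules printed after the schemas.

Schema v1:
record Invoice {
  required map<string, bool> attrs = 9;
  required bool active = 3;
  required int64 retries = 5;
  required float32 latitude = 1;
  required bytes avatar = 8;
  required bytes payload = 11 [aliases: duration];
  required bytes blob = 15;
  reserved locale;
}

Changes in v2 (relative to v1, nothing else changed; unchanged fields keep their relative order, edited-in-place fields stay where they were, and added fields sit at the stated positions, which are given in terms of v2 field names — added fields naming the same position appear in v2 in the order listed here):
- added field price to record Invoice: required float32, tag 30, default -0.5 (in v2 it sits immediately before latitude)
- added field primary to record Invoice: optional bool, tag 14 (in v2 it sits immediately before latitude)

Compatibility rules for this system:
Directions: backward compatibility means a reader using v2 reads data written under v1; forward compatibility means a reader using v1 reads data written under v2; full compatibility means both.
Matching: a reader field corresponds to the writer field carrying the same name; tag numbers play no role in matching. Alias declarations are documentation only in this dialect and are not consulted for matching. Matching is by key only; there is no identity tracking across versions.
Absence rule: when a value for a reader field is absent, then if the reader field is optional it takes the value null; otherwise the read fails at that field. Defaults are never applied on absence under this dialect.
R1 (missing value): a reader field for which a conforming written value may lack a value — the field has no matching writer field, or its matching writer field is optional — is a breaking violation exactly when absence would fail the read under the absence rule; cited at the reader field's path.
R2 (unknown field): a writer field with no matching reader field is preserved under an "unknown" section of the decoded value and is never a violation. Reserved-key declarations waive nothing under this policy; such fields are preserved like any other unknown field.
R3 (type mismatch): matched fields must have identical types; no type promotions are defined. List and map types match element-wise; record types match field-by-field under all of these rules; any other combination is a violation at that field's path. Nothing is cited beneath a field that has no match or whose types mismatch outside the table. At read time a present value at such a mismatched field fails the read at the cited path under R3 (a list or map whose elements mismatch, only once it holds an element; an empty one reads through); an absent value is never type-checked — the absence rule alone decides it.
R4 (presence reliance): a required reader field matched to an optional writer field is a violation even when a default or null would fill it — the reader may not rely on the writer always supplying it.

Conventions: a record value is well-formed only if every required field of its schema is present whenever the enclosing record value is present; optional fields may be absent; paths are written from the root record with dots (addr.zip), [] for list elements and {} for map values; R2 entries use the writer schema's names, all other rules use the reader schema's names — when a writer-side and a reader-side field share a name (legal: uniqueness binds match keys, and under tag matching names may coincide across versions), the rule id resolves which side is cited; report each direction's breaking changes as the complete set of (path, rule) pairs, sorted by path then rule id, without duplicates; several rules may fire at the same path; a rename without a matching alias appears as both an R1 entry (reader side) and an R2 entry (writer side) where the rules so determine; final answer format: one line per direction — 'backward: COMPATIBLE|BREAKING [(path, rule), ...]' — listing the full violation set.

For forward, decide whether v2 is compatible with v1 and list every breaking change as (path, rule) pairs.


in Invoice below, arrows point writer -> reader
forward pass over Invoice, reader schema v1, writer schema v2:
  attrs: paired with writer attrs (map<string, bool> -> map<string, bool>; writer required)
  active: paired with writer active (bool -> bool; writer required)
  retries: paired with writer retries (int64 -> int64; writer required)
  latitude: paired with writer latitude (float32 -> float32; writer required)
  avatar: paired with writer avatar (bytes -> bytes; writer required)
  payload: paired with writer payload (bytes -> bytes; writer required)
  blob: paired with writer blob (bytes -> bytes; writer required)
  writer price: unknown to reader
  writer primary: unknown to reader
  => forward: COMPATIBLE
the other Invoice changes do not affect what is asked:
  added field price to record Invoice: required float32, tag 30, default -0.5 (in v2 it sits immediately before latitude) -> affects backward compatibility only, which is not asked
  added field primary to record Invoice: optional bool, tag 14 (in v2 it sits immediately before latitude) -> fires no rule on Invoice, leaving the asked answer as it is

forward: COMPATIBLE []


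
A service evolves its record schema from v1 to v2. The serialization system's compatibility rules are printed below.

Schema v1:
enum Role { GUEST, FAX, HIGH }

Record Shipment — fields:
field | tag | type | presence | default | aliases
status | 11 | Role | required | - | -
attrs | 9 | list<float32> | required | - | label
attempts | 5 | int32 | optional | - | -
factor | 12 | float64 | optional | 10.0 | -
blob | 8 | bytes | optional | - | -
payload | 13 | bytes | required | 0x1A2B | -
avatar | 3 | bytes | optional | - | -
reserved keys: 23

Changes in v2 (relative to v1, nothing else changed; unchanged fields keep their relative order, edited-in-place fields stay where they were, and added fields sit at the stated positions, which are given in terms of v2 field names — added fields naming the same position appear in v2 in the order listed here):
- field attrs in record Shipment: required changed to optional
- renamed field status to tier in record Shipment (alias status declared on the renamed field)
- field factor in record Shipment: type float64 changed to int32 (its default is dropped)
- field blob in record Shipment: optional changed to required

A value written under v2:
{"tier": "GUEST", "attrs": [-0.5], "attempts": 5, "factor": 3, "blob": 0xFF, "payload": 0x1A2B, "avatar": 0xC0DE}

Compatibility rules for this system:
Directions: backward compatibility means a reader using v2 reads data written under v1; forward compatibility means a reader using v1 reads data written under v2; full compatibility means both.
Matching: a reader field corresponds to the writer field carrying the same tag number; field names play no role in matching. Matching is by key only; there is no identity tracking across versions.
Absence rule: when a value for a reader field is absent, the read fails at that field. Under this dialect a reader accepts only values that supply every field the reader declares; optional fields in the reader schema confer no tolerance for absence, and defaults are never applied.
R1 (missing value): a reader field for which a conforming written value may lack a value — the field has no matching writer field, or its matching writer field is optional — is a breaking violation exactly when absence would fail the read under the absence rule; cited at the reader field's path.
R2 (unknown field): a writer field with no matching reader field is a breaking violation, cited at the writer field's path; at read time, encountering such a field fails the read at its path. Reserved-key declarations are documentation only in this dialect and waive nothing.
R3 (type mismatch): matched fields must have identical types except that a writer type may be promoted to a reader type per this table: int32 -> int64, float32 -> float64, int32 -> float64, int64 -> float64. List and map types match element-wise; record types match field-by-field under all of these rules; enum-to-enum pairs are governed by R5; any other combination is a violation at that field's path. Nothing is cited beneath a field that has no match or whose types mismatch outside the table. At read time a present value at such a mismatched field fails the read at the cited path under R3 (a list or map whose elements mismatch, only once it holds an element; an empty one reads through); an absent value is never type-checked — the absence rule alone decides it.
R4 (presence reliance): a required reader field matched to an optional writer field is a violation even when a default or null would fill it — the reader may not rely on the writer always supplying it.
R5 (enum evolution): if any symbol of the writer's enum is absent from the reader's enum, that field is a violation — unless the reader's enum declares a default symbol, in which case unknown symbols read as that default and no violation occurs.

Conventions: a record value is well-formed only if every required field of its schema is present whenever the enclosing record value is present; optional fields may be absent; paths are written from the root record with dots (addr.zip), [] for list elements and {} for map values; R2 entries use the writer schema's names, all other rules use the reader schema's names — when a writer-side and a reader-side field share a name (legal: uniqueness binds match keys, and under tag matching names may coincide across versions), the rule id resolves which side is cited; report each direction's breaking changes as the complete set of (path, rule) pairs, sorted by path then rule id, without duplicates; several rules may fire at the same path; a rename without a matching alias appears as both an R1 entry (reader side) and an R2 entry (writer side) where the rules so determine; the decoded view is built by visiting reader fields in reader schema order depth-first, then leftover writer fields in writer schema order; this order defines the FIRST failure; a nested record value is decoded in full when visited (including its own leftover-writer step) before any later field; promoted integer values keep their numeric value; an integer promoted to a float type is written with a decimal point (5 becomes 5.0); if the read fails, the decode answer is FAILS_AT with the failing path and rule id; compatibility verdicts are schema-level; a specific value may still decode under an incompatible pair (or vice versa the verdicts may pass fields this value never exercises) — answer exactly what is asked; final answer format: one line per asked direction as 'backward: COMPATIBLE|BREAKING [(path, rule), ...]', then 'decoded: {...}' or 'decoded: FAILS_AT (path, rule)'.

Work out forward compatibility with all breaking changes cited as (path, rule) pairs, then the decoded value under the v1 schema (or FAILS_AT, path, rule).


forward: BREAKING [(attempts, R1), (attrs, R1), (attrs, R4), (avatar, R1), (factor, R1)]; decoded: {"status": "GUEST", "attrs": [-0.5], "attempts": 5, "factor": 3.0, "blob": 0xFF, "payload": 0x1A2B, "avatar": 0xC0DE}

arrows below run writer -> reader for Shipment
forward for Shipment (reader v1, writer v2):
  Role -> Role, writer required: status aligns to tier
  list<float32> -> list<float32>, writer optional: attrs aligns to attrs
  int32 -> int32, writer optional: attempts aligns to attempts
  int32 -> float64, writer optional: factor aligns to factor
  bytes -> bytes, writer required: blob aligns to blob
  bytes -> bytes, writer required: payload aligns to payload
  bytes -> bytes, writer optional: avatar aligns to avatar
  rule R1 violated at attempts
  rule R1 violated at attrs
  rule R4 violated at attrs
  rule R1 violated at avatar
  rule R1 violated at factor
  => forward verdict for Shipment: BREAKING, 5 violation(s)
decode walk for Shipment under reader schema v1:
  status := "GUEST" (from writer tier)
  attrs := [-0.5]
  attempts := 5
  factor := 3.0 (int32 -> float64)
  blob := 0xFF
  payload := 0x1A2B
  avatar := 0xC0DE
  => decoded: {"status": "GUEST", "attrs": [-0.5], "attempts": 5, "factor": 3.0, "blob": 0xFF, "payload": 0x1A2B, "avatar": 0xC0DE}
remaining Shipment differences; none change what is asked:
  renamed field status to tier in record Shipment (alias status declared on the renamed field) -> no rule fires on it in Shipment's dialect; the asked verdict holds
  field factor in record Shipment: type float64 changed to int32 (its default is dropped) -> its effect on Shipment is confined to the backward direction, not asked


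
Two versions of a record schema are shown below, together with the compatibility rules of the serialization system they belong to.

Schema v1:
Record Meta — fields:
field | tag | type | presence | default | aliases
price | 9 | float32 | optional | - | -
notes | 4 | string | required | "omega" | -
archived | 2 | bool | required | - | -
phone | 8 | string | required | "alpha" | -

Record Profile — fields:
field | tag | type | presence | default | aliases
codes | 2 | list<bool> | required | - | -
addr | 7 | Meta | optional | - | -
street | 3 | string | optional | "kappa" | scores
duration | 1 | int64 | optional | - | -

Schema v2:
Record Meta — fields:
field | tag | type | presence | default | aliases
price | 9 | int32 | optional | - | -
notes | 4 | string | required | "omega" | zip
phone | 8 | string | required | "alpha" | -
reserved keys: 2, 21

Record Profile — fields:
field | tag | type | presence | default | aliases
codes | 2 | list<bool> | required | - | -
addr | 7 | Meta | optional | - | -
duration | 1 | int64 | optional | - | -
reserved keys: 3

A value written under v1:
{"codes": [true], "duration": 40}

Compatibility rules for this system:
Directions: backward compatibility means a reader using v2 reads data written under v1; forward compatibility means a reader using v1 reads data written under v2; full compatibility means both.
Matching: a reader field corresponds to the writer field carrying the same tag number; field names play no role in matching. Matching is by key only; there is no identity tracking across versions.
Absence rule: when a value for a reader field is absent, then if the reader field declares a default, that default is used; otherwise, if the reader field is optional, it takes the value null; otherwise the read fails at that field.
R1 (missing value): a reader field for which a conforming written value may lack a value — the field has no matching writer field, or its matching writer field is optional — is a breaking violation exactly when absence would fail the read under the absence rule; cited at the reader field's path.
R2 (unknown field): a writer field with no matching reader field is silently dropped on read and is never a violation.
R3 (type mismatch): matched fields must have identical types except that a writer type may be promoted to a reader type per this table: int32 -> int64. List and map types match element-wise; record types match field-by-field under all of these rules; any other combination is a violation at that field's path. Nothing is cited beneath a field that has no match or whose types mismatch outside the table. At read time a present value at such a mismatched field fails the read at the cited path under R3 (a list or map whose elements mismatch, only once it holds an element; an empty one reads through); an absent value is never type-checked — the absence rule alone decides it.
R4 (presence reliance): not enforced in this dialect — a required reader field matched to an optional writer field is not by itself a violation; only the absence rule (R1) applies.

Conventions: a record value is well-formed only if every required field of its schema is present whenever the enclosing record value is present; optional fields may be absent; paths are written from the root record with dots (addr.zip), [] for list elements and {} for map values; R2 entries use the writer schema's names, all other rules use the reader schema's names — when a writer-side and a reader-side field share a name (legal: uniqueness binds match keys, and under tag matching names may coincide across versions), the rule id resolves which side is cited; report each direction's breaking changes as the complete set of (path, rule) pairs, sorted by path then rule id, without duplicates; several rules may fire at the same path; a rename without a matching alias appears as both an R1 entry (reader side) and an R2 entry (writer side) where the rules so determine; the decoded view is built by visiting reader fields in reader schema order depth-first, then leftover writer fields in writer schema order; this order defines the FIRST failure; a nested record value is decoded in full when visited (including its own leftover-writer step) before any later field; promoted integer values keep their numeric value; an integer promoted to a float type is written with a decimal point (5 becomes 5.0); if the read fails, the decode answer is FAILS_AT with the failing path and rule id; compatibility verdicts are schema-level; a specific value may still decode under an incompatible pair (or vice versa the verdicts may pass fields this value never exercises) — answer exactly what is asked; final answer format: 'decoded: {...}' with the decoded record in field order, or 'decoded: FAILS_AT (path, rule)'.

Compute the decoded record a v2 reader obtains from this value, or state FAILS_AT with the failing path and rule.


decoded: {"codes": [true], "addr": null, "duration": 40}

arrows below run writer -> reader for Profile
decode (reader v2):
  codes := [true]
  addr := null (absent, optional -> null)
  duration := 40
  => decoded: {"codes": [true], "addr": null, "duration": 40}
remaining Profile differences; none change what is asked:
  removed field archived from record Meta (its key 2 joins the reserved list) -> shifts the Profile verdicts, not this decode
  field price in record Meta: type float32 changed to int32 -> shifts the Profile verdicts, not this decode


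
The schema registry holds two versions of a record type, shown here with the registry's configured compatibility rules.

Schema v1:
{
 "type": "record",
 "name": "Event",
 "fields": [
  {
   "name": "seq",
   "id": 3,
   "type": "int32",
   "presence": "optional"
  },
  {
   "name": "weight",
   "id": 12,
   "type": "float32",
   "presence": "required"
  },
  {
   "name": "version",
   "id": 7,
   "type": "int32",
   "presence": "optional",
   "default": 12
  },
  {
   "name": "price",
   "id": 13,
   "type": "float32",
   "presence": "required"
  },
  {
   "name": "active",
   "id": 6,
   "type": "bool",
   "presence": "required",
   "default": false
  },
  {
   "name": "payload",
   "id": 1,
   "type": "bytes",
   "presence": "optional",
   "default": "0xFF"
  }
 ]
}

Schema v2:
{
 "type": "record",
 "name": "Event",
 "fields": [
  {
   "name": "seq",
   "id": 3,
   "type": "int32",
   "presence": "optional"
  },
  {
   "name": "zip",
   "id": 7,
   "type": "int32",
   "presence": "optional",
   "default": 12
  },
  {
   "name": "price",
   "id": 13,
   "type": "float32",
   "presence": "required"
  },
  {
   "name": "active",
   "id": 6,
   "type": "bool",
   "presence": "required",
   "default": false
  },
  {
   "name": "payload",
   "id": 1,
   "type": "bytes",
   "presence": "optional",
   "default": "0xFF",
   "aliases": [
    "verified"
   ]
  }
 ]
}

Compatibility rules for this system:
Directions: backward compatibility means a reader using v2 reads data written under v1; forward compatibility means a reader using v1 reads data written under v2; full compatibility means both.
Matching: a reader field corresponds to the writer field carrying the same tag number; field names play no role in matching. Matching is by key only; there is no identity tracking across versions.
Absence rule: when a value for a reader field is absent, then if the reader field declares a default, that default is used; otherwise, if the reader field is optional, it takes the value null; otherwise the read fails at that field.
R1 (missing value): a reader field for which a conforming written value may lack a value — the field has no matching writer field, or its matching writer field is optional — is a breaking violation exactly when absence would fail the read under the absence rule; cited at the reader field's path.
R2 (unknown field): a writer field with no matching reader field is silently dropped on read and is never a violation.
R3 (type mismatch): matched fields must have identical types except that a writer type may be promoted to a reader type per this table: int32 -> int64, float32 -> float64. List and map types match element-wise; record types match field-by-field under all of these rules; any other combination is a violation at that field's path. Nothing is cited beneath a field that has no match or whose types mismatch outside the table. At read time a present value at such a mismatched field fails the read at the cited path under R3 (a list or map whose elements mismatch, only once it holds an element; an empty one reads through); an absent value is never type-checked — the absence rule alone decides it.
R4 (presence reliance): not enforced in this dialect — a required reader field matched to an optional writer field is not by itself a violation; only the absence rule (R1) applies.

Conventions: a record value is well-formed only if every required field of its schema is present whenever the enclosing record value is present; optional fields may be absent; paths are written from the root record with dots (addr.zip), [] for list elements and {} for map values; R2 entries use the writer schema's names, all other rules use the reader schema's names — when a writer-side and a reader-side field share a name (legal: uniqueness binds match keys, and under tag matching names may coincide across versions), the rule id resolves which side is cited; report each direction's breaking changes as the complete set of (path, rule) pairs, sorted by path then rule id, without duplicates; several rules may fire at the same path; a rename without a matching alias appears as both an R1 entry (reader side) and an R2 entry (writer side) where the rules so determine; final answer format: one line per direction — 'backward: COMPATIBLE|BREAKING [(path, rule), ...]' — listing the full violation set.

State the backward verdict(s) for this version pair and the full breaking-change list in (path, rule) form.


in Event below, arrows point writer -> reader
checking backward for Event: reader v2 against writer v1:
  seq <- seq (int32 -> int32, writer optional)
  zip <- version (int32 -> int32, writer optional)
  price <- price (float32 -> float32, writer required)
  active <- active (bool -> bool, writer required)
  payload <- payload (bytes -> bytes, writer optional)
  writer weight: unknown to reader
  => backward: COMPATIBLE
ruling out the remaining Event differences:
  renamed field version to zip in record Event -> inert for the asked Event verdict: nothing fires
  removed field weight from record Event -> matters only for Event's forward compatibility — outside the asked direction

backward: COMPATIBLE []


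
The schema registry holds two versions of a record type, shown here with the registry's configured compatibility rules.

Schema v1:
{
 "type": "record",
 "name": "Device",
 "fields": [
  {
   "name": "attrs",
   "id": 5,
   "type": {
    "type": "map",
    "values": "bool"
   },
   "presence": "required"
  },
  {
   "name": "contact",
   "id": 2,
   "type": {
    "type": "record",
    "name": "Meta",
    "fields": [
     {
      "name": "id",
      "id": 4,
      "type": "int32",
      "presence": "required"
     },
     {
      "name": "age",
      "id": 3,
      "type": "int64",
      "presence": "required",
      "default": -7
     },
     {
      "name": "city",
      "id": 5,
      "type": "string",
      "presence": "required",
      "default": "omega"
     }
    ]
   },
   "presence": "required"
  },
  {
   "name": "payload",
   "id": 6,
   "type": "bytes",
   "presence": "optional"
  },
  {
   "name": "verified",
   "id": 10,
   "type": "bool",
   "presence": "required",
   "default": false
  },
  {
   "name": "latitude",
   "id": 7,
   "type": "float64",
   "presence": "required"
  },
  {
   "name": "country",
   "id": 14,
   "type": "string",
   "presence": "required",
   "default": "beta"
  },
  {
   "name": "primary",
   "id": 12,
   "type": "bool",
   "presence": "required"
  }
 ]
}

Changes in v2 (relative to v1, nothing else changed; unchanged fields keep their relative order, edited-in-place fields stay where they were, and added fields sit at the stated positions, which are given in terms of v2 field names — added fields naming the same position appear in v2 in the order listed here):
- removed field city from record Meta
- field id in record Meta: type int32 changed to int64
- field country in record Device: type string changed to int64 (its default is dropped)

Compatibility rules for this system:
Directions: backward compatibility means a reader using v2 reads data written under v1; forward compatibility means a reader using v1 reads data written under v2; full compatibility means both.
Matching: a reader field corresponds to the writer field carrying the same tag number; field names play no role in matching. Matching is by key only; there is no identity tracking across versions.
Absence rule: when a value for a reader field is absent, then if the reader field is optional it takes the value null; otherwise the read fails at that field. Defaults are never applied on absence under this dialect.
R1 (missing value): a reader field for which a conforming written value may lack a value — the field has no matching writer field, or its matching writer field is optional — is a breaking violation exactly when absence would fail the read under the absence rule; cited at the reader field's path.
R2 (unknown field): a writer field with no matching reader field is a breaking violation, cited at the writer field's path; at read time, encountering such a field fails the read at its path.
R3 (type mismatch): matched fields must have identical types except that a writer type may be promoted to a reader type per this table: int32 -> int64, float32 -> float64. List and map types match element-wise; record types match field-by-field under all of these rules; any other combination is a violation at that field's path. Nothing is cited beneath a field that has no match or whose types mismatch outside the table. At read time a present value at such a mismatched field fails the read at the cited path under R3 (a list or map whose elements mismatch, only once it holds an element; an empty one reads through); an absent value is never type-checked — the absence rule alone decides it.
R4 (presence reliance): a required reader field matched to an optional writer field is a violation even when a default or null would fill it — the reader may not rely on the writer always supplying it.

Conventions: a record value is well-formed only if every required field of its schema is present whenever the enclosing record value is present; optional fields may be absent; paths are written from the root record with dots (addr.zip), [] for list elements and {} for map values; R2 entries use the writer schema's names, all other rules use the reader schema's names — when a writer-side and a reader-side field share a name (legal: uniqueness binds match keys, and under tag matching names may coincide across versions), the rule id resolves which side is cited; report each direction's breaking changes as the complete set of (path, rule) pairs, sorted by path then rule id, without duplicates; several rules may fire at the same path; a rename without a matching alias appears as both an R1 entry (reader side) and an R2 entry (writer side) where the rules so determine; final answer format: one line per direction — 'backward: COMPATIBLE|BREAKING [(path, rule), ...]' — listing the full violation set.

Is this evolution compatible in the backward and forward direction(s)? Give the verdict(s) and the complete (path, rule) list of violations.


backward: BREAKING [(contact.city, R2), (country, R3)]; forward: BREAKING [(contact.city, R1), (contact.id, R3), (country, R3)]

arrows below run writer -> reader for Device
checking backward for Device: reader v2 against writer v1:
  map<string, bool> -> map<string, bool>, writer required: attrs aligns to attrs
  Meta -> Meta, writer required: contact aligns to contact
  bytes -> bytes, writer optional: payload aligns to payload
  bool -> bool, writer required: verified aligns to verified
  float64 -> float64, writer required: latitude aligns to latitude
  string -> int64, writer required: country aligns to country
  bool -> bool, writer required: primary aligns to primary
  int32 -> int64, writer required: contact.id aligns to contact.id
  int64 -> int64, writer required: contact.age aligns to contact.age
  writer field contact.city has no reader counterpart
  R2 fires at contact.city
  R3 fires at country
  => backward: BREAKING (2)
checking forward for Device: reader v1 against writer v2:
  map<string, bool> -> map<string, bool>, writer required: attrs aligns to attrs
  Meta -> Meta, writer required: contact aligns to contact
  bytes -> bytes, writer optional: payload aligns to payload
  bool -> bool, writer required: verified aligns to verified
  float64 -> float64, writer required: latitude aligns to latitude
  int64 -> string, writer required: country aligns to country
  bool -> bool, writer required: primary aligns to primary
  int64 -> int32, writer required: contact.id aligns to contact.id
  int64 -> int64, writer required: contact.age aligns to contact.age
  contact.city: no writer match
  R1 fires at contact.city
  R3 fires at contact.id
  R3 fires at country
  => forward: BREAKING (3)


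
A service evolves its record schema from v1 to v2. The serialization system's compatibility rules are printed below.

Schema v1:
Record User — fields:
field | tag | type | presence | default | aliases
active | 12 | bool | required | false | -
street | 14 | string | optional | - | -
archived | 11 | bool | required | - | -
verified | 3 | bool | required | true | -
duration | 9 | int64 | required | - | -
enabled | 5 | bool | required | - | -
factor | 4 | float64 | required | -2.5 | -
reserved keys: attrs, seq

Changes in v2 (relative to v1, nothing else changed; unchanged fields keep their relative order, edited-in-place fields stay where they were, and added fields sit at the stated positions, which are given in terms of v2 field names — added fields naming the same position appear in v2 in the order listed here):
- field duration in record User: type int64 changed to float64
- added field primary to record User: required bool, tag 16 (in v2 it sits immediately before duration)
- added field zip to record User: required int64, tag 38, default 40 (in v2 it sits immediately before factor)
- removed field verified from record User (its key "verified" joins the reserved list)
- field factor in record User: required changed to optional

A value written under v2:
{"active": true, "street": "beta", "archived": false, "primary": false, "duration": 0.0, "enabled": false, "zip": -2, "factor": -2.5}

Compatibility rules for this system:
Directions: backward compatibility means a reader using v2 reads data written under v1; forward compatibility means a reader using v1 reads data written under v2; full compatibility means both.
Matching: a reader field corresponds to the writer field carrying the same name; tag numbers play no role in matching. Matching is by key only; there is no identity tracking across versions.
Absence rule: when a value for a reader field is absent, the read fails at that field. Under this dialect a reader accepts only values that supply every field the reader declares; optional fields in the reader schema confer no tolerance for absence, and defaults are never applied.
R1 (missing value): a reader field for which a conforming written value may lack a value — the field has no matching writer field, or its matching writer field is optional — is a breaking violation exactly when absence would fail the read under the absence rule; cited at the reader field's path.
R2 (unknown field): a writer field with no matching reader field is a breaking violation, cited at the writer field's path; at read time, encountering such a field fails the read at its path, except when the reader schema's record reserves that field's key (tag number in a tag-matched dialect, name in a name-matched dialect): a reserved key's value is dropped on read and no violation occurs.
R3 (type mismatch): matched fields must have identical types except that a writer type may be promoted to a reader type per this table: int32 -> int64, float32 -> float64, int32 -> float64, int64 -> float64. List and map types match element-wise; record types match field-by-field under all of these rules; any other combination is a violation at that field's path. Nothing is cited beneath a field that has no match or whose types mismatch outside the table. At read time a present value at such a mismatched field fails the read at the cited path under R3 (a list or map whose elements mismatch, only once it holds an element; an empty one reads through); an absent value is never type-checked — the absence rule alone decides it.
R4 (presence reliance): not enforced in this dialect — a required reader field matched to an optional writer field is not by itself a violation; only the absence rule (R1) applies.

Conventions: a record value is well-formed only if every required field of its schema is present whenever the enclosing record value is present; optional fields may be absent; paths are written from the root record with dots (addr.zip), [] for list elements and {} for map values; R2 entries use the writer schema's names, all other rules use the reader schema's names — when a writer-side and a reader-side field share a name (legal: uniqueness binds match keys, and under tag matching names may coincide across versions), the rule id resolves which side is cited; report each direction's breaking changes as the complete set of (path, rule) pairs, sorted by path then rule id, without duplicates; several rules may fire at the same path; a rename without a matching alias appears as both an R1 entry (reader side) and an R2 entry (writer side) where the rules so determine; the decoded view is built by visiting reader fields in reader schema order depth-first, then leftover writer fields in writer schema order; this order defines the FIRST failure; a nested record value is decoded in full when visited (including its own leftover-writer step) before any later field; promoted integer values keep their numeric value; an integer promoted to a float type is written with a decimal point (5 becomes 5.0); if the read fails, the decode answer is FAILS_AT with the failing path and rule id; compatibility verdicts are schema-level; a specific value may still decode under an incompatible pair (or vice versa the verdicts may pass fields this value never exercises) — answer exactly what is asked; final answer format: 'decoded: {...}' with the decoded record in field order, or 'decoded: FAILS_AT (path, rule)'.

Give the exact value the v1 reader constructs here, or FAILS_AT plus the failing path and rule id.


the writer's type comes first in each User pair
decode walk for User under reader schema v1:
  active := true
  street := "beta"
  archived := false
  read fails at verified under R1 (no fill)
  => FAILS_AT (verified, R1)
checking off the User differences that do not matter here:
  field duration in record User: type int64 changed to float64 -> matters for User compatibility verdicts, not for this value's decode
  added field zip to record User: required int64, tag 38, default 40 (in v2 it sits immediately before factor) -> matters for User compatibility verdicts, not for this value's decode
  added field primary to record User: required bool, tag 16 (in v2 it sits immediately before duration) -> matters for User compatibility verdicts, not for this value's decode
  field factor in record User: required changed to optional -> matters for User compatibility verdicts, not for this value's decode

decoded: FAILS_AT (verified, R1)
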